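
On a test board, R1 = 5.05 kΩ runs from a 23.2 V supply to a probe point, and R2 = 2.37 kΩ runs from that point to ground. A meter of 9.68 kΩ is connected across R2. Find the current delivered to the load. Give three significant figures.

I_L ≈ 0.656 mA

R2‖R_L = 1.904 kΩ; V_out = 23.2 × 1.904/6.954 = 6.352 V.
I_L = V_out / R_L = 6.352 / 9.68 kΩ = 0.656 mA.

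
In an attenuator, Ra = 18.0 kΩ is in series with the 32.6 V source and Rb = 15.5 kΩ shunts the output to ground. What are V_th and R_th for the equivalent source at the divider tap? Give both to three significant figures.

V_th = 15.1 V, R_th = 8.33 kΩ

V_th is the open-circuit tap voltage: 32.6 × 15.5/(18.0 + 15.5) = 15.1 V.
With the supply zeroed, Ra and Rb appear in parallel from the tap: R_th = Ra‖Rb = (18.0 × 15.5)/33.50 = 8.33 kΩ.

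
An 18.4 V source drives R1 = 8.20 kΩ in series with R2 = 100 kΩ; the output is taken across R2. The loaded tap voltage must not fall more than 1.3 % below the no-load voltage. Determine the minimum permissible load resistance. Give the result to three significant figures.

Output resistance R_th = R1‖R2 = (8.20 × 100)/108.2 = 7.579 kΩ.
The fractional drop is R_th/(R_th + R_L); requiring this ≤ 0.0130 gives R_L ≥ R_th(1/0.0130 − 1) = 7.579 × 75.92 = 575 kΩ.

R_L(min) ≈ 575 kΩ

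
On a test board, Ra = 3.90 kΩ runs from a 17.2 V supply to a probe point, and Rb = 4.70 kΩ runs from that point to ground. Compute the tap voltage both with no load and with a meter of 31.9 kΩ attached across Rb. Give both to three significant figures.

Unloaded: 9.40 V; loaded: 8.81 V

Open-circuit: V = 17.2 × 4.70/(3.90 + 4.70) = 9.40 V.
With the load, Rb becomes Rb‖R_L = 4.096 kΩ, so V = 17.2 × 4.096/7.996 = 8.81 V.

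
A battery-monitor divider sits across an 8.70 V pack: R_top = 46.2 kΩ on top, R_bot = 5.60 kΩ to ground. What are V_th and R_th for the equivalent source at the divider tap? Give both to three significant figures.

V_th = 0.941 V, R_th = 4.99 kΩ

V_th is the open-circuit tap voltage: 8.70 × 5.60/(46.2 + 5.60) = 0.941 V.
With the supply zeroed, R_top and R_bot appear in parallel from the tap: R_th = R_top‖R_bot = (46.2 × 5.60)/51.80 = 4.99 kΩ.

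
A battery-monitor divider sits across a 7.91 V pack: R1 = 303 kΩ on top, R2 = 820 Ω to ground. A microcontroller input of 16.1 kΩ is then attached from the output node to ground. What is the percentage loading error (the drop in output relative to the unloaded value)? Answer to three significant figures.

The divider's output (Thévenin) resistance is R1‖R2 = 817.8 Ω.
Fractional drop under load = R_th/(R_th + R_L) = 817.8 / (817.8 + 16100) = 0.04834.
So the output falls by 4.83 %.

4.83 %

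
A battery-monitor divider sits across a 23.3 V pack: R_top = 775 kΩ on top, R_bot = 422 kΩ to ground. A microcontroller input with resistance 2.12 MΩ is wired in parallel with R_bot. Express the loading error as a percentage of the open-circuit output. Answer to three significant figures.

11.4 %

Unloaded V = 23.3 × 422/1197 = 8.2144 V.
Loaded: R_bot‖R_L = 351.9 kΩ, giving V = 23.3 × 351.9/1127 = 7.2766 V.
Drop = (8.2144 − 7.2766) / 8.2144 = 11.4 %.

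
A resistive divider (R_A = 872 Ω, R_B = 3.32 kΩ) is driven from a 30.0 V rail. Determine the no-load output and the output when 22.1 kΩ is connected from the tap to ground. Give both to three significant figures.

Unloaded: 23.8 V; loaded: 23.0 V

Open-circuit: V = 30.0 × 3320/(872 + 3320) = 23.8 V.
With the load, R_B becomes R_B‖R_L = 2886 Ω, so V = 30.0 × 2886/3758 = 23.0 V.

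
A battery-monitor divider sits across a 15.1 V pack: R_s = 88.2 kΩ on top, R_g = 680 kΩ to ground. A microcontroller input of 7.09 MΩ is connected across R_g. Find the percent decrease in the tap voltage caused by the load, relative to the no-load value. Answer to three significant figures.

1.09 %

The divider's output (Thévenin) resistance is R_s‖R_g = 78.07 kΩ.
Fractional drop under load = R_th/(R_th + R_L) = 78.07 / (78.07 + 7090) = 0.01089.
So the output falls by 1.09 %.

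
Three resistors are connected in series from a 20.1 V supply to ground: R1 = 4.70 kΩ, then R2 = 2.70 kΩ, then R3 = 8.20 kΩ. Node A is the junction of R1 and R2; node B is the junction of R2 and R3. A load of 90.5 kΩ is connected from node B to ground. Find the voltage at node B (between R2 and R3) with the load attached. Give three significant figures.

V ≈ 10.1 V

At node B, R3 is in parallel with the load: R3‖R_L = 7.519 kΩ.
Below node A the resistance is R2 + (R3‖R_L) = 10.22 kΩ, so V_A = 20.1 × 10.22/14.92 = 13.77 V.
Then V_B = V_A × (R3‖R_L)/(R2 + R3‖R_L) = 13.77 × 7.519/10.22 = 10.1 V.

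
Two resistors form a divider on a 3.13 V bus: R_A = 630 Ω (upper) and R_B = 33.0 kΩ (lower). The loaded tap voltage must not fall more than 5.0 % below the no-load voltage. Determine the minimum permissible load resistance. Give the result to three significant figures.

Output resistance R_th = R_A‖R_B = (630 × 33000)/33630 = 618.2 Ω.
The fractional drop is R_th/(R_th + R_L); requiring this ≤ 0.0500 gives R_L ≥ R_th(1/0.0500 − 1) = 618.2 × 19.00 = 11.7 kΩ.

R_L(min) ≈ 11.7 kΩ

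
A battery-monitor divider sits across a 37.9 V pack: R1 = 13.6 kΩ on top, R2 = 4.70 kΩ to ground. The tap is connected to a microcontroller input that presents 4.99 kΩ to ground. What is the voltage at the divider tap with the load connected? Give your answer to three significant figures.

V_out ≈ 5.73 V

The load sits in parallel with R2: R2‖R_L = (4.70 × 4.99) / (4.70 + 4.99) = 2.420 kΩ.
V_out = 37.9 × 2.420 / (13.6 + 2.420) = 37.9 × 2.420/16.02 = 5.73 V.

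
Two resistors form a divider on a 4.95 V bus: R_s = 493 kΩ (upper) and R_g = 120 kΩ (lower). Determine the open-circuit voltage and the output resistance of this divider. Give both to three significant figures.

V_th is the open-circuit tap voltage: 4.95 × 120/(493 + 120) = 0.969 V.
With the supply zeroed, R_s and R_g appear in parallel from the tap: R_th = R_s‖R_g = (493 × 120)/613.0 = 96.5 kΩ.

V_th = 0.969 V, R_th = 96.5 kΩ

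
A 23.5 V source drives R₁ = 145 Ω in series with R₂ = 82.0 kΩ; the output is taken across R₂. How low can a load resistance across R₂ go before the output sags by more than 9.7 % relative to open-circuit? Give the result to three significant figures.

R_L(min) ≈ 1.35 kΩ

Output resistance R_th = R₁‖R₂ = (145 × 82000)/82140 = 144.7 Ω.
The fractional drop is R_th/(R_th + R_L); requiring this ≤ 0.0970 gives R_L ≥ R_th(1/0.0970 − 1) = 144.7 × 9.309 = 1.35 kΩ.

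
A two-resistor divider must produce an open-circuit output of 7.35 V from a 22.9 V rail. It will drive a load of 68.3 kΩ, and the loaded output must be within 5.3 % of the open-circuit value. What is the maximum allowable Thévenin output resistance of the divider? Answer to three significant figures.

Loading drop = R_th/(R_th + R_L) ≤ 0.0530, so R_th ≤ R_L · ε/(1−ε) = 68.3 kΩ × 0.0530/0.9470 = 3.82 kΩ.
(Any R1, R2 with R2/(R1+R2) = 0.321 and R1‖R2 ≤ 3.82 kΩ will meet the spec.)

R_th ≤ 3.82 kΩ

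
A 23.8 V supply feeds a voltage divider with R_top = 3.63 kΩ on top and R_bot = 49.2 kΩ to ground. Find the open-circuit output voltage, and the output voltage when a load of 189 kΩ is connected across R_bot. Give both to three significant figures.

Unloaded: 22.2 V; loaded: 21.8 V

Open-circuit: V = 23.8 × 49.2/(3.63 + 49.2) = 22.2 V.
With the load, R_bot becomes R_bot‖R_L = 39.04 kΩ, so V = 23.8 × 39.04/42.67 = 21.8 V.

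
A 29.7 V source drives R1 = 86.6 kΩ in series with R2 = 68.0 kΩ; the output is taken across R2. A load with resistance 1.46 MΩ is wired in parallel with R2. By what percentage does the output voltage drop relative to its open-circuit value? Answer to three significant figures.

2.54 %

The divider's output (Thévenin) resistance is R1‖R2 = 38.09 kΩ.
Fractional drop under load = R_th/(R_th + R_L) = 38.09 / (38.09 + 1460) = 0.02543.
So the output falls by 2.54 %.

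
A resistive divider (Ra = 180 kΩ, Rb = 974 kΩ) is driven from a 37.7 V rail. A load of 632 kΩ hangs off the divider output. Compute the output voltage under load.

V_out ≈ 25.7 V

The load sits in parallel with Rb: Rb‖R_L = (974 × 632) / (974 + 632) = 383.3 kΩ.
V_out = 37.7 × 383.3 / (180 + 383.3) = 37.7 × 383.3/563.3 = 25.7 V.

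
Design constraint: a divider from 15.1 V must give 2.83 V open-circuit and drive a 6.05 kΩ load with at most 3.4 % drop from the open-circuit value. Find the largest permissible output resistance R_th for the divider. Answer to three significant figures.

R_th ≤ 213 Ω

Loading drop = R_th/(R_th + R_L) ≤ 0.0340, so R_th ≤ R_L · ε/(1−ε) = 6.05 kΩ × 0.0340/0.9660 = 213 Ω.
(Any R1, R2 with R2/(R1+R2) = 0.187 and R1‖R2 ≤ 213 Ω will meet the spec.)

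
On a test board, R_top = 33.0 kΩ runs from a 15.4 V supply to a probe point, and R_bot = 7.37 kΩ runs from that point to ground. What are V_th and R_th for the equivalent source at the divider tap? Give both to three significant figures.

V_th is the open-circuit tap voltage: 15.4 × 7.37/(33.0 + 7.37) = 2.81 V.
With the supply zeroed, R_top and R_bot appear in parallel from the tap: R_th = R_top‖R_bot = (33.0 × 7.37)/40.37 = 6.02 kΩ.

V_th = 2.81 V, R_th = 6.02 kΩ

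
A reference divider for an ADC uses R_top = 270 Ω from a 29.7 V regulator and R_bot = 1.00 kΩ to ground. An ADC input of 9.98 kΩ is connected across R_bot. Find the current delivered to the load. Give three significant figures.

I_L ≈ 2.29 mA

R_bot‖R_L = 908.9 Ω; V_out = 29.7 × 908.9/1179 = 22.90 V.
I_L = V_out / R_L = 22.90 / 9.98 kΩ = 2.29 mA.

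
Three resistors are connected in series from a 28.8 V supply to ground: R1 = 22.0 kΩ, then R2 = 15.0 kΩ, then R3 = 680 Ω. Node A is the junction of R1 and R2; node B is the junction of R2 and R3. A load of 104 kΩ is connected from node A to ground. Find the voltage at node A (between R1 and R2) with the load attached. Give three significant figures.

V ≈ 11.0 V

Below node A the series string R2+R3 = 15680 Ω sits in parallel with the 104000 Ω load: 13630 Ω.
V_A = 28.8 × 13630/(22000 + 13630) = 11.0 V.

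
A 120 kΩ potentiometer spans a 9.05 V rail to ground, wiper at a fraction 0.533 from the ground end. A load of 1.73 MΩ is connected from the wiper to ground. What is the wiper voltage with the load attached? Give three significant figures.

The wiper splits the pot into (1−α)R = 56.04 kΩ above and αR = 63.96 kΩ below.
Lower section ‖ load = 61.68 kΩ.
V_wiper = 9.05 × 61.68/(56.04 + 61.68) = 4.74 V.

V ≈ 4.74 V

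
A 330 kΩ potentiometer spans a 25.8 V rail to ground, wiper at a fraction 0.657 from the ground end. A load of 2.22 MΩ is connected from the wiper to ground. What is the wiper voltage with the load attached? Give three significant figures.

V ≈ 16.4 V

The wiper splits the pot into (1−α)R = 113.2 kΩ above and αR = 216.8 kΩ below.
Lower section ‖ load = 197.5 kΩ.
V_wiper = 25.8 × 197.5/(113.2 + 197.5) = 16.4 V.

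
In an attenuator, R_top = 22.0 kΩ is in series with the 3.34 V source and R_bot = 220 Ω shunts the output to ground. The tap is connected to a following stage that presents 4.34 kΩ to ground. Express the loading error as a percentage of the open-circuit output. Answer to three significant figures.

The divider's output (Thévenin) resistance is R_top‖R_bot = 217.8 Ω.
Fractional drop under load = R_th/(R_th + R_L) = 217.8 / (217.8 + 4340) = 0.04779.
So the output falls by 4.78 %.

4.78 %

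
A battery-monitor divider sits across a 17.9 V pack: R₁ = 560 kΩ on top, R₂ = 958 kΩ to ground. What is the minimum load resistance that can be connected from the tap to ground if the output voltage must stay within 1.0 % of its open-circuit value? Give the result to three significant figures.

Output resistance R_th = R₁‖R₂ = (560 × 958)/1518 = 353.4 kΩ.
The fractional drop is R_th/(R_th + R_L); requiring this ≤ 0.0100 gives R_L ≥ R_th(1/0.0100 − 1) = 353.4 × 99.00 = 35.0 MΩ.

R_L(min) ≈ 35.0 MΩ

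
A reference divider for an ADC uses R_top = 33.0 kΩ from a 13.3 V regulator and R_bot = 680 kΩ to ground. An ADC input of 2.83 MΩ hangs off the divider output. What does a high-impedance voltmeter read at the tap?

V_out ≈ 12.5 V

The load sits in parallel with R_bot: R_bot‖R_L = (680 × 2830) / (680 + 2830) = 548.3 kΩ.
V_out = 13.3 × 548.3 / (33.0 + 548.3) = 13.3 × 548.3/581.3 = 12.5 V.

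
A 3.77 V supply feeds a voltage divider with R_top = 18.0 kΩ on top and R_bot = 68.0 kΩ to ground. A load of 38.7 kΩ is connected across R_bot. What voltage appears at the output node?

The load sits in parallel with R_bot: R_bot‖R_L = (68.0 × 38.7) / (68.0 + 38.7) = 24.66 kΩ.
V_out = 3.77 × 24.66 / (18.0 + 24.66) = 3.77 × 24.66/42.66 = 2.18 V.

V_out ≈ 2.18 V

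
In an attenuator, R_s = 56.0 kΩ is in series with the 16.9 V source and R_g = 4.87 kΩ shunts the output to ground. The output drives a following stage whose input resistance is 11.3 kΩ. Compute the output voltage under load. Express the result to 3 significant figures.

V_out ≈ 0.968 V

The load sits in parallel with R_g: R_g‖R_L = (4.87 × 11.3) / (4.87 + 11.3) = 3.403 kΩ.
V_out = 16.9 × 3.403 / (56.0 + 3.403) = 16.9 × 3.403/59.40 = 0.968 V.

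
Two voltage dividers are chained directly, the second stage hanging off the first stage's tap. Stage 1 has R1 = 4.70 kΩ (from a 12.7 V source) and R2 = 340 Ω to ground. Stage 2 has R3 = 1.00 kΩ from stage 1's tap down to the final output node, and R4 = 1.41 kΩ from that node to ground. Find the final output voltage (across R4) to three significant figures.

V_out ≈ 0.443 V

Stage 2 presents R3+R4 = 2410 Ω as a load on stage 1's tap.
Stage 1's lower leg becomes R2‖(R3+R4) = 298.0 Ω, so V_mid = 12.7 × 298.0/4998 = 0.7571 V.
Stage 2 is itself unloaded: V_out = V_mid × R4/(R3+R4) = 0.7571 × 1410/2410 = 0.443 V.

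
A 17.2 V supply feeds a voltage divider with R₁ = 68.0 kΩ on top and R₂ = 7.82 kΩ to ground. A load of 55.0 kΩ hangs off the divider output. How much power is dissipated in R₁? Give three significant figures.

P ≈ 3.59 mW

Total resistance from the source is R₁ + (R₂‖R_L) = 74.85 kΩ, so I = 17.2/74.85 kΩ = 0.2298 mA.
P = I²·R₁ = (0.2298 mA)² × 68.0 kΩ = 3.59 mW.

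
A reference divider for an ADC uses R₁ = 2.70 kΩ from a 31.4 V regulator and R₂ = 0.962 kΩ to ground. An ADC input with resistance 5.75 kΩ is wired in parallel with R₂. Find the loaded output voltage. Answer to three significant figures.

The load sits in parallel with R₂: R₂‖R_L = (962 × 5750) / (962 + 5750) = 824.1 Ω.
V_out = 31.4 × 824.1 / (2700 + 824.1) = 31.4 × 824.1/3524 = 7.34 V.

V_out ≈ 7.34 V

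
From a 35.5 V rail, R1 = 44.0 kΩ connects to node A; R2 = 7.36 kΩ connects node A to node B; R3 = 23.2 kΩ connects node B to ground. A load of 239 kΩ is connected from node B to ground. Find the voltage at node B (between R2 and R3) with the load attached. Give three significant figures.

V ≈ 10.4 V

At node B, R3 is in parallel with the load: R3‖R_L = 21.15 kΩ.
Below node A the resistance is R2 + (R3‖R_L) = 28.51 kΩ, so V_A = 35.5 × 28.51/72.51 = 13.96 V.
Then V_B = V_A × (R3‖R_L)/(R2 + R3‖R_L) = 13.96 × 21.15/28.51 = 10.4 V.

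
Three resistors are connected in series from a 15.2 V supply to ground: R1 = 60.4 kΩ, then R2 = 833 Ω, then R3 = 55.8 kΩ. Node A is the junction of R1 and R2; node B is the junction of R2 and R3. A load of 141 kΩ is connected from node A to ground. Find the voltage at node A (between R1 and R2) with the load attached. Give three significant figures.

Below node A the series string R2+R3 = 56630 Ω sits in parallel with the 141000 Ω load: 40400 Ω.
V_A = 15.2 × 40400/(60400 + 40400) = 6.09 V.

V ≈ 6.09 V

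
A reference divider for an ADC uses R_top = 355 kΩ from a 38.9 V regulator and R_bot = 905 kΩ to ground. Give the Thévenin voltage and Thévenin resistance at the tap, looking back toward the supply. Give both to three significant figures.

V_th is the open-circuit tap voltage: 38.9 × 905/(355 + 905) = 27.9 V.
With the supply zeroed, R_top and R_bot appear in parallel from the tap: R_th = R_top‖R_bot = (355 × 905)/1260 = 255 kΩ.

V_th = 27.9 V, R_th = 255 kΩ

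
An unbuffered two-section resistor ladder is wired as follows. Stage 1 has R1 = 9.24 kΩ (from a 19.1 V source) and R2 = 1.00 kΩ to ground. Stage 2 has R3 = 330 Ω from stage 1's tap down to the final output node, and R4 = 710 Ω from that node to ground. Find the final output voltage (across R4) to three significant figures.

Stage 2 presents R3+R4 = 1040 Ω as a load on stage 1's tap.
Stage 1's lower leg becomes R2‖(R3+R4) = 509.8 Ω, so V_mid = 19.1 × 509.8/9750 = 0.9987 V.
Stage 2 is itself unloaded: V_out = V_mid × R4/(R3+R4) = 0.9987 × 710/1040 = 0.682 V.

V_out ≈ 0.682 V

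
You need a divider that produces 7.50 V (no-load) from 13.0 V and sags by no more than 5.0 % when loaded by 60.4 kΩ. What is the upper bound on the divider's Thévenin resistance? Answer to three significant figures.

Loading drop = R_th/(R_th + R_L) ≤ 0.0500, so R_th ≤ R_L · ε/(1−ε) = 60.4 kΩ × 0.0500/0.9500 = 3.18 kΩ.

R_th ≤ 3.18 kΩ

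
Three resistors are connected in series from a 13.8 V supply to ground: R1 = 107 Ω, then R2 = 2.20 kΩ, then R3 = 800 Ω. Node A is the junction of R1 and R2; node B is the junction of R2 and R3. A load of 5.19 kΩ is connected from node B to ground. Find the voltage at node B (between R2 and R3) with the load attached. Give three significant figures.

At node B, R3 is in parallel with the load: R3‖R_L = 693.2 Ω.
Below node A the resistance is R2 + (R3‖R_L) = 2893 Ω, so V_A = 13.8 × 2893/3000 = 13.31 V.
Then V_B = V_A × (R3‖R_L)/(R2 + R3‖R_L) = 13.31 × 693.2/2893 = 3.19 V.

V ≈ 3.19 V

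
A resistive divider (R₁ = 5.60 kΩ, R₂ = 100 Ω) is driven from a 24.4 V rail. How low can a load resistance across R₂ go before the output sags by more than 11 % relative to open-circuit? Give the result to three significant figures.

Output resistance R_th = R₁‖R₂ = (5600 × 100)/5700 = 98.25 Ω.
The fractional drop is R_th/(R_th + R_L); requiring this ≤ 0.110 gives R_L ≥ R_th(1/0.110 − 1) = 98.25 × 8.091 = 795 Ω.

R_L(min) ≈ 795 Ω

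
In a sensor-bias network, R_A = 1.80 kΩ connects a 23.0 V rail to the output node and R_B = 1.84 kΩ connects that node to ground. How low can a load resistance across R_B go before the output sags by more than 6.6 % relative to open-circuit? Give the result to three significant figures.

R_L(min) ≈ 12.9 kΩ

Output resistance R_th = R_A‖R_B = (1800 × 1840)/3640 = 909.9 Ω.
The fractional drop is R_th/(R_th + R_L); requiring this ≤ 0.0660 gives R_L ≥ R_th(1/0.0660 − 1) = 909.9 × 14.15 = 12.9 kΩ.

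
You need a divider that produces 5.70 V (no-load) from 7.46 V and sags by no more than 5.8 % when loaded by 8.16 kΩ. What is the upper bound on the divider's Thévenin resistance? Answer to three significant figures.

Loading drop = R_th/(R_th + R_L) ≤ 0.0580, so R_th ≤ R_L · ε/(1−ε) = 8.16 kΩ × 0.0580/0.9420 = 502 Ω.

R_th ≤ 502 Ω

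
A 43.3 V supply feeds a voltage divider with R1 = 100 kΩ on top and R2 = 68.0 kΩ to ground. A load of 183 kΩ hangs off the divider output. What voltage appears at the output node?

The load sits in parallel with R2: R2‖R_L = (68.0 × 183) / (68.0 + 183) = 49.58 kΩ.
V_out = 43.3 × 49.58 / (100 + 49.58) = 43.3 × 49.58/149.6 = 14.4 V.

V_out ≈ 14.4 V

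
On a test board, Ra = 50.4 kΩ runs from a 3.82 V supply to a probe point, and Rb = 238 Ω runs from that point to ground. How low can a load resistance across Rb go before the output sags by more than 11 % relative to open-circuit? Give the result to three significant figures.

Output resistance R_th = Ra‖Rb = (50400 × 238)/50640 = 236.9 Ω.
The fractional drop is R_th/(R_th + R_L); requiring this ≤ 0.110 gives R_L ≥ R_th(1/0.110 − 1) = 236.9 × 8.091 = 1.92 kΩ.

R_L(min) ≈ 1.92 kΩ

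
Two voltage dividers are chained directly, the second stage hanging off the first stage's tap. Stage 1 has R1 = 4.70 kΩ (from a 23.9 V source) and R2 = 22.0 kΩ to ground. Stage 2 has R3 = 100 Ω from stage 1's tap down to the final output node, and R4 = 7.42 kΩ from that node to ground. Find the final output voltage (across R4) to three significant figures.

V_out ≈ 12.8 V

Stage 2 presents R3+R4 = 7520 Ω as a load on stage 1's tap.
Stage 1's lower leg becomes R2‖(R3+R4) = 5604 Ω, so V_mid = 23.9 × 5604/10300 = 13.00 V.
Stage 2 is itself unloaded: V_out = V_mid × R4/(R3+R4) = 13.00 × 7420/7520 = 12.8 V.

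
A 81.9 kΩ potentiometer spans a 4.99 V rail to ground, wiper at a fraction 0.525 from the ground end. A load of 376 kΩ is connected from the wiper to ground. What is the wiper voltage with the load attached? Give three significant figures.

V ≈ 2.48 V

The wiper splits the pot into (1−α)R = 38.90 kΩ above and αR = 43.00 kΩ below.
Lower section ‖ load = 38.59 kΩ.
V_wiper = 4.99 × 38.59/(38.90 + 38.59) = 2.48 V.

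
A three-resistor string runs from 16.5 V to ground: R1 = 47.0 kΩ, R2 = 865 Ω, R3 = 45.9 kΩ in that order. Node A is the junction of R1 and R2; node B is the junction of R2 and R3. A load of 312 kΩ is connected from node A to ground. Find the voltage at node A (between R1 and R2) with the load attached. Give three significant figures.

Below node A the series string R2+R3 = 46760 Ω sits in parallel with the 312000 Ω load: 40670 Ω.
V_A = 16.5 × 40670/(47000 + 40670) = 7.65 V.

V ≈ 7.65 V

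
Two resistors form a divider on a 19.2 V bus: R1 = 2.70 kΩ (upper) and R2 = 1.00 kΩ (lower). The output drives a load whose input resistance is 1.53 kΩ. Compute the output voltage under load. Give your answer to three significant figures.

V_out ≈ 3.51 V

The load sits in parallel with R2: R2‖R_L = (1.00 × 1.53) / (1.00 + 1.53) = 0.6047 kΩ.
V_out = 19.2 × 0.6047 / (2.70 + 0.6047) = 19.2 × 0.6047/3.305 = 3.51 V.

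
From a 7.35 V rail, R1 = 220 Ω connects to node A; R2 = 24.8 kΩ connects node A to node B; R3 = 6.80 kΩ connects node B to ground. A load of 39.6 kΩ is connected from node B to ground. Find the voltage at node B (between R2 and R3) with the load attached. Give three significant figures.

At node B, R3 is in parallel with the load: R3‖R_L = 5803 Ω.
Below node A the resistance is R2 + (R3‖R_L) = 30600 Ω, so V_A = 7.35 × 30600/30820 = 7.298 V.
Then V_B = V_A × (R3‖R_L)/(R2 + R3‖R_L) = 7.298 × 5803/30600 = 1.38 V.

V ≈ 1.38 V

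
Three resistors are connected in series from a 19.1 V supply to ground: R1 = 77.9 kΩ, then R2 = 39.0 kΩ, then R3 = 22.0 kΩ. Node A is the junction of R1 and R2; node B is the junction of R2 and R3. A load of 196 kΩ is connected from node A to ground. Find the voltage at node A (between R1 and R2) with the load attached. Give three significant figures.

Below node A the series string R2+R3 = 61.00 kΩ sits in parallel with the 196 kΩ load: 46.52 kΩ.
V_A = 19.1 × 46.52/(77.9 + 46.52) = 7.14 V.

V ≈ 7.14 V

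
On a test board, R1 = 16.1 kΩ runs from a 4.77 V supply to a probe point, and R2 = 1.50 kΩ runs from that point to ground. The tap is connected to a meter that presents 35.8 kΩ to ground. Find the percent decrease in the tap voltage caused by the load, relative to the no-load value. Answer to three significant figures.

3.69 %

The divider's output (Thévenin) resistance is R1‖R2 = 1.372 kΩ.
Fractional drop under load = R_th/(R_th + R_L) = 1.372 / (1.372 + 35.8) = 0.03691.
So the output falls by 3.69 %.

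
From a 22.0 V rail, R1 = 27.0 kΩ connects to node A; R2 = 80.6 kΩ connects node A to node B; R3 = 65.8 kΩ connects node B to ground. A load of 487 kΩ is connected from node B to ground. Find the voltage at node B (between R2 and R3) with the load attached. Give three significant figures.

At node B, R3 is in parallel with the load: R3‖R_L = 57.97 kΩ.
Below node A the resistance is R2 + (R3‖R_L) = 138.6 kΩ, so V_A = 22.0 × 138.6/165.6 = 18.41 V.
Then V_B = V_A × (R3‖R_L)/(R2 + R3‖R_L) = 18.41 × 57.97/138.6 = 7.70 V.

V ≈ 7.70 V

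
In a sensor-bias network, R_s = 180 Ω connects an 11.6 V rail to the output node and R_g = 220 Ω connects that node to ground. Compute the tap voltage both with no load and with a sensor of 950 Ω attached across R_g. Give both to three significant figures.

Unloaded: 6.38 V; loaded: 5.78 V

Open-circuit: V = 11.6 × 220/(180 + 220) = 6.38 V.
With the load, R_g becomes R_g‖R_L = 178.6 Ω, so V = 11.6 × 178.6/358.6 = 5.78 V.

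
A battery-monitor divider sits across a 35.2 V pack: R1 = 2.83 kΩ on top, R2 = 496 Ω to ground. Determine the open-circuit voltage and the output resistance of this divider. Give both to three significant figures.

V_th is the open-circuit tap voltage: 35.2 × 496/(2830 + 496) = 5.25 V.
With the supply zeroed, R1 and R2 appear in parallel from the tap: R_th = R1‖R2 = (2830 × 496)/3326 = 422 Ω.

V_th = 5.25 V, R_th = 422 Ω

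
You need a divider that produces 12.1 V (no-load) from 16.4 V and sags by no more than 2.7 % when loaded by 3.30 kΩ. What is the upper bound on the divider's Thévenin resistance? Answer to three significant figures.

R_th ≤ 91.6 Ω

Loading drop = R_th/(R_th + R_L) ≤ 0.0270, so R_th ≤ R_L · ε/(1−ε) = 3.30 kΩ × 0.0270/0.9730 = 91.6 Ω.
(Any R1, R2 with R2/(R1+R2) = 0.738 and R1‖R2 ≤ 91.6 Ω will meet the spec.)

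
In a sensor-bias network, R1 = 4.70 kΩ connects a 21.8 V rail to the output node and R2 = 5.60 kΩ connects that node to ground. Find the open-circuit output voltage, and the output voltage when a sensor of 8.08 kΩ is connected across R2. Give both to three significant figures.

Open-circuit: V = 21.8 × 5.60/(4.70 + 5.60) = 11.9 V.
With the load, R2 becomes R2‖R_L = 3.308 kΩ, so V = 21.8 × 3.308/8.008 = 9.00 V.

Unloaded: 11.9 V; loaded: 9.00 V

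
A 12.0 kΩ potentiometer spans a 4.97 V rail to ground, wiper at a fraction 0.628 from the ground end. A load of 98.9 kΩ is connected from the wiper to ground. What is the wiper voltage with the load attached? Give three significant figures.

The wiper splits the pot into (1−α)R = 4.464 kΩ above and αR = 7.536 kΩ below.
Lower section ‖ load = 7.002 kΩ.
V_wiper = 4.97 × 7.002/(4.464 + 7.002) = 3.04 V.

V ≈ 3.04 V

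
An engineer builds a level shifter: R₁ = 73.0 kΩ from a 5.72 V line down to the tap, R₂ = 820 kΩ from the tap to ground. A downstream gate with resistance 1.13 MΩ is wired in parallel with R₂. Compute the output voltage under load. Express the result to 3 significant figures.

The load sits in parallel with R₂: R₂‖R_L = (820 × 1130) / (820 + 1130) = 475.2 kΩ.
V_out = 5.72 × 475.2 / (73.0 + 475.2) = 5.72 × 475.2/548.2 = 4.96 V.
(Unloaded it would have been 5.25 V.)

V_out ≈ 4.96 V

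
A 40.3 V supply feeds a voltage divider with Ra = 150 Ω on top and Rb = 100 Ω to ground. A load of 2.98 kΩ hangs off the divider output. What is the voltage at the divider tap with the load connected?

The load sits in parallel with Rb: Rb‖R_L = (100 × 2980) / (100 + 2980) = 96.75 Ω.
V_out = 40.3 × 96.75 / (150 + 96.75) = 40.3 × 96.75/246.8 = 15.8 V.
(Unloaded it would have been 16.1 V.)

V_out ≈ 15.8 V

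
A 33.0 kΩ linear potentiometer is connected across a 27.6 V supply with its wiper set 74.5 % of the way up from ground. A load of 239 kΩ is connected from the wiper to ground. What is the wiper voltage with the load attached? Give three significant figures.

V ≈ 20.0 V

The wiper splits the pot into (1−α)R = 8.415 kΩ above and αR = 24.59 kΩ below.
Lower section ‖ load = 22.29 kΩ.
V_wiper = 27.6 × 22.29/(8.415 + 22.29) = 20.0 V.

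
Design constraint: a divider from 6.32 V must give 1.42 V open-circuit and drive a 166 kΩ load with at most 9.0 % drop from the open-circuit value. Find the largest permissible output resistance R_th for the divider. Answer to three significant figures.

R_th ≤ 16.4 kΩ

Loading drop = R_th/(R_th + R_L) ≤ 0.0900, so R_th ≤ R_L · ε/(1−ε) = 166 kΩ × 0.0900/0.9100 = 16.4 kΩ.
(Any R1, R2 with R2/(R1+R2) = 0.225 and R1‖R2 ≤ 16.4 kΩ will meet the spec.)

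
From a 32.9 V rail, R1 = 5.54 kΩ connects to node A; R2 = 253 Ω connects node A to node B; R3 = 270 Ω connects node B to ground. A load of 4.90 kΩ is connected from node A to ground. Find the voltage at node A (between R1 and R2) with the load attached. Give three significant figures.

V ≈ 2.59 V

Below node A the series string R2+R3 = 523.0 Ω sits in parallel with the 4900 Ω load: 472.6 Ω.
V_A = 32.9 × 472.6/(5540 + 472.6) = 2.59 V.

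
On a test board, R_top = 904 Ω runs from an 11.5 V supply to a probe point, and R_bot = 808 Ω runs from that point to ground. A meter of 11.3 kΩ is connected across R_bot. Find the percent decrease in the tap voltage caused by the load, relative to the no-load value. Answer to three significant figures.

3.64 %

The divider's output (Thévenin) resistance is R_top‖R_bot = 426.7 Ω.
Fractional drop under load = R_th/(R_th + R_L) = 426.7 / (426.7 + 11300) = 0.03638.
So the output falls by 3.64 %.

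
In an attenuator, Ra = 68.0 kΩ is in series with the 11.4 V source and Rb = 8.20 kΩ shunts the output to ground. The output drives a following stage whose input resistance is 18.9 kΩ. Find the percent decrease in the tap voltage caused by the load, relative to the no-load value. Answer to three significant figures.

27.9 %

Unloaded V = 11.4 × 8.20/76.20 = 1.227 V.
Loaded: Rb‖R_L = 5.719 kΩ, giving V = 11.4 × 5.719/73.72 = 0.8844 V.
Drop = (1.227 − 0.8844) / 1.227 = 27.9 %.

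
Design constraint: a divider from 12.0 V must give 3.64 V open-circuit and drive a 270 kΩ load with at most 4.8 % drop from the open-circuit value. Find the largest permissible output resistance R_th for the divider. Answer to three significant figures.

Loading drop = R_th/(R_th + R_L) ≤ 0.0480, so R_th ≤ R_L · ε/(1−ε) = 270 kΩ × 0.0480/0.9520 = 13.6 kΩ.

R_th ≤ 13.6 kΩ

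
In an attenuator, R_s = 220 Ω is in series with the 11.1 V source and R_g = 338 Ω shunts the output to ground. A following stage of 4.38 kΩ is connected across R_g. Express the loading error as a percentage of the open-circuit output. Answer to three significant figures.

2.95 %

The divider's output (Thévenin) resistance is R_s‖R_g = 133.3 Ω.
Fractional drop under load = R_th/(R_th + R_L) = 133.3 / (133.3 + 4380) = 0.02953.
So the output falls by 2.95 %.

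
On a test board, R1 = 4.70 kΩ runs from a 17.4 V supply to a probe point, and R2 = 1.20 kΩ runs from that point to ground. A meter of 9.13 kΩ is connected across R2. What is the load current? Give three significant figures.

I_L ≈ 0.351 mA

R2‖R_L = 1.061 kΩ; V_out = 17.4 × 1.061/5.761 = 3.204 V.
I_L = V_out / R_L = 3.204 / 9.13 kΩ = 0.351 mA.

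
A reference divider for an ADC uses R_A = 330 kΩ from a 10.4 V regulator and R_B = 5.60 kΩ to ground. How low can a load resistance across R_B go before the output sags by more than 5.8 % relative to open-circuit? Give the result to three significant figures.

Output resistance R_th = R_A‖R_B = (330 × 5.60)/335.6 = 5.507 kΩ.
The fractional drop is R_th/(R_th + R_L); requiring this ≤ 0.0580 gives R_L ≥ R_th(1/0.0580 − 1) = 5.507 × 16.24 = 89.4 kΩ.

R_L(min) ≈ 89.4 kΩ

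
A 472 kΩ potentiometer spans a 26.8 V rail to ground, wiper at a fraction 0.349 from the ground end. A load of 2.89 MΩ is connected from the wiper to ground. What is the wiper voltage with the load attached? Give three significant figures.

V ≈ 9.02 V

The wiper splits the pot into (1−α)R = 307.3 kΩ above and αR = 164.7 kΩ below.
Lower section ‖ load = 155.8 kΩ.
V_wiper = 26.8 × 155.8/(307.3 + 155.8) = 9.02 V.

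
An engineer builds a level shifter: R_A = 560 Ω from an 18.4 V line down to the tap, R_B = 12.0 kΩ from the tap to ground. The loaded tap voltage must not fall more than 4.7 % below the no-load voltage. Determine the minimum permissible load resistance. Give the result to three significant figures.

R_L(min) ≈ 10.8 kΩ

Output resistance R_th = R_A‖R_B = (560 × 12000)/12560 = 535.0 Ω.
The fractional drop is R_th/(R_th + R_L); requiring this ≤ 0.0470 gives R_L ≥ R_th(1/0.0470 − 1) = 535.0 × 20.28 = 10.8 kΩ.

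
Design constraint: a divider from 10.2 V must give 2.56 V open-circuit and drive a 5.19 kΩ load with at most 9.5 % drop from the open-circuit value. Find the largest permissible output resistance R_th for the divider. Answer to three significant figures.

R_th ≤ 545 Ω

Loading drop = R_th/(R_th + R_L) ≤ 0.0950, so R_th ≤ R_L · ε/(1−ε) = 5.19 kΩ × 0.0950/0.9050 = 545 Ω.
(Any R1, R2 with R2/(R1+R2) = 0.251 and R1‖R2 ≤ 545 Ω will meet the spec.)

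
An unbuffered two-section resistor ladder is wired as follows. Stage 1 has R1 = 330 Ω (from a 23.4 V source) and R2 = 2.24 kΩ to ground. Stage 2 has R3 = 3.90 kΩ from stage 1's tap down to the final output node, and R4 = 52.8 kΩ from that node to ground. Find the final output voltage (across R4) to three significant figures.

V_out ≈ 18.9 V

Stage 2 presents R3+R4 = 56700 Ω as a load on stage 1's tap.
Stage 1's lower leg becomes R2‖(R3+R4) = 2155 Ω, so V_mid = 23.4 × 2155/2485 = 20.29 V.
Stage 2 is itself unloaded: V_out = V_mid × R4/(R3+R4) = 20.29 × 52800/56700 = 18.9 V.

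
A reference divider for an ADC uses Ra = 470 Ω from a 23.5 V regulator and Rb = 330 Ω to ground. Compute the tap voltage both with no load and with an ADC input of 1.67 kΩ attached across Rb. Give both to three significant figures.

Unloaded: 9.69 V; loaded: 8.69 V

Open-circuit: V = 23.5 × 330/(470 + 330) = 9.69 V.
With the load, Rb becomes Rb‖R_L = 275.6 Ω, so V = 23.5 × 275.6/745.5 = 8.69 V.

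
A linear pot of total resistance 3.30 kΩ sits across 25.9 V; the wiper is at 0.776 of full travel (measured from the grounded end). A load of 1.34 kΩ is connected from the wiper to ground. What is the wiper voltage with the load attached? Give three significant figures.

V ≈ 14.1 V

The wiper splits the pot into (1−α)R = 739.2 Ω above and αR = 2561 Ω below.
Lower section ‖ load = 879.7 Ω.
V_wiper = 25.9 × 879.7/(739.2 + 879.7) = 14.1 V.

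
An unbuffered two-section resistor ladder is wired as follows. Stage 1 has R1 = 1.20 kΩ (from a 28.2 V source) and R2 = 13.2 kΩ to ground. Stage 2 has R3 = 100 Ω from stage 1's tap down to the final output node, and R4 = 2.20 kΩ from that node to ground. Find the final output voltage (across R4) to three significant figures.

Stage 2 presents R3+R4 = 2300 Ω as a load on stage 1's tap.
Stage 1's lower leg becomes R2‖(R3+R4) = 1959 Ω, so V_mid = 28.2 × 1959/3159 = 17.49 V.
Stage 2 is itself unloaded: V_out = V_mid × R4/(R3+R4) = 17.49 × 2200/2300 = 16.7 V.

V_out ≈ 16.7 V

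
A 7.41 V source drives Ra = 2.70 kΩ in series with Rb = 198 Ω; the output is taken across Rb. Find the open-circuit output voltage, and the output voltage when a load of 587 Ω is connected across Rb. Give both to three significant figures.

Unloaded: 0.506 V; loaded: 0.385 V

Open-circuit: V = 7.41 × 198/(2700 + 198) = 0.506 V.
With the load, Rb becomes Rb‖R_L = 148.1 Ω, so V = 7.41 × 148.1/2848 = 0.385 V.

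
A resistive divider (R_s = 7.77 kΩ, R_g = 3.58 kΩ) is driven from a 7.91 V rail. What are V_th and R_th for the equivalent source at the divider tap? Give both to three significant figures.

V_th = 2.49 V, R_th = 2.45 kΩ

V_th is the open-circuit tap voltage: 7.91 × 3.58/(7.77 + 3.58) = 2.49 V.
With the supply zeroed, R_s and R_g appear in parallel from the tap: R_th = R_s‖R_g = (7.77 × 3.58)/11.35 = 2.45 kΩ.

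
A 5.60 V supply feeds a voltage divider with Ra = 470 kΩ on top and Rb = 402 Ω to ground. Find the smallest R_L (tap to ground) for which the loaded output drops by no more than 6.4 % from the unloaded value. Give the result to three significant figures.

R_L(min) ≈ 5.87 kΩ

Output resistance R_th = Ra‖Rb = (470000 × 402)/470400 = 401.7 Ω.
The fractional drop is R_th/(R_th + R_L); requiring this ≤ 0.0640 gives R_L ≥ R_th(1/0.0640 − 1) = 401.7 × 14.62 = 5.87 kΩ.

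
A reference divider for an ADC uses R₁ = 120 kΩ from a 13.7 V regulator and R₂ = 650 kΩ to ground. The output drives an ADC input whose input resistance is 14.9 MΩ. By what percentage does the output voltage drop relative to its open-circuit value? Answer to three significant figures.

0.675 %

The divider's output (Thévenin) resistance is R₁‖R₂ = 101.3 kΩ.
Fractional drop under load = R_th/(R_th + R_L) = 101.3 / (101.3 + 14900) = 0.006753.
So the output falls by 0.675 %.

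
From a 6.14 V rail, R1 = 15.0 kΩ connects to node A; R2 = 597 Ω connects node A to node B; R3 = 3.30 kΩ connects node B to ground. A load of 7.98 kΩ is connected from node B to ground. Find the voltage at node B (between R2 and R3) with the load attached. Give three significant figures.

At node B, R3 is in parallel with the load: R3‖R_L = 2335 Ω.
Below node A the resistance is R2 + (R3‖R_L) = 2932 Ω, so V_A = 6.14 × 2932/17930 = 1.004 V.
Then V_B = V_A × (R3‖R_L)/(R2 + R3‖R_L) = 1.004 × 2335/2932 = 0.799 V.

V ≈ 0.799 V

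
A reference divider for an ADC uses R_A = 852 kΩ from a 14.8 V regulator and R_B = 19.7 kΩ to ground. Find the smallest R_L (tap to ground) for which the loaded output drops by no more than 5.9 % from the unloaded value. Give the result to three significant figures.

R_L(min) ≈ 307 kΩ

Output resistance R_th = R_A‖R_B = (852 × 19.7)/871.7 = 19.25 kΩ.
The fractional drop is R_th/(R_th + R_L); requiring this ≤ 0.0590 gives R_L ≥ R_th(1/0.0590 − 1) = 19.25 × 15.95 = 307 kΩ.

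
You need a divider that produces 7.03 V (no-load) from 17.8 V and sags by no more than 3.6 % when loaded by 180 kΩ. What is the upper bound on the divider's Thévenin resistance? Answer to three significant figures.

Loading drop = R_th/(R_th + R_L) ≤ 0.0360, so R_th ≤ R_L · ε/(1−ε) = 180 kΩ × 0.0360/0.9640 = 6.72 kΩ.
(Any R1, R2 with R2/(R1+R2) = 0.395 and R1‖R2 ≤ 6.72 kΩ will meet the spec.)

R_th ≤ 6.72 kΩ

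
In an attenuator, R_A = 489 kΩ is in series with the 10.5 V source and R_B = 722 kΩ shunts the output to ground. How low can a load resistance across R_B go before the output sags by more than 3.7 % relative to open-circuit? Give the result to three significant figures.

R_L(min) ≈ 7.59 MΩ

Output resistance R_th = R_A‖R_B = (489 × 722)/1211 = 291.5 kΩ.
The fractional drop is R_th/(R_th + R_L); requiring this ≤ 0.0370 gives R_L ≥ R_th(1/0.0370 − 1) = 291.5 × 26.03 = 7.59 MΩ.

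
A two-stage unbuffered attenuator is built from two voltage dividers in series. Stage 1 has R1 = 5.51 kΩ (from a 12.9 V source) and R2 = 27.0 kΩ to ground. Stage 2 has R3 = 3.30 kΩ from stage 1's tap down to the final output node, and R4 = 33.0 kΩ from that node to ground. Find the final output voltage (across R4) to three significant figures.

Stage 2 presents R3+R4 = 36.30 kΩ as a load on stage 1's tap.
Stage 1's lower leg becomes R2‖(R3+R4) = 15.48 kΩ, so V_mid = 12.9 × 15.48/20.99 = 9.514 V.
Stage 2 is itself unloaded: V_out = V_mid × R4/(R3+R4) = 9.514 × 33.0/36.30 = 8.65 V.

V_out ≈ 8.65 V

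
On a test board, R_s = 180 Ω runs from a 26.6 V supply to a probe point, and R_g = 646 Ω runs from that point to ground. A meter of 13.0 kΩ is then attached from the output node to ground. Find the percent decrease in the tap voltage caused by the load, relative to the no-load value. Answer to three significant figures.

1.07 %

The divider's output (Thévenin) resistance is R_s‖R_g = 140.8 Ω.
Fractional drop under load = R_th/(R_th + R_L) = 140.8 / (140.8 + 13000) = 0.01071.
So the output falls by 1.07 %.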